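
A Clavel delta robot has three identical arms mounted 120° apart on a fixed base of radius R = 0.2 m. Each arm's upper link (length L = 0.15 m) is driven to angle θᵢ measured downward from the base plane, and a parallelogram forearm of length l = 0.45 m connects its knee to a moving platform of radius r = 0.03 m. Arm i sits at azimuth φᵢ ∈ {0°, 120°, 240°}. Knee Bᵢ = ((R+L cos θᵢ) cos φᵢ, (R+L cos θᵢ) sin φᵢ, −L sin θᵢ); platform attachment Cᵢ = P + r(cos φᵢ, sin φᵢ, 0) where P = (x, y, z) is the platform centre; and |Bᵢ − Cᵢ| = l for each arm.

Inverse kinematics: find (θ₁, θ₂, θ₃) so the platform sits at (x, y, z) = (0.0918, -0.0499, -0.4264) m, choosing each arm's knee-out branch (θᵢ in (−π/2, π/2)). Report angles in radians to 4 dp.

θ₁ = 0.2616, θ₂ = 1.0473, θ₃ = 0.6982

φ1=0.0° → target in arm frame (0.0918, -0.0499)
  e−x'=0.0782;  (l²−L²−(e−x')²−y'²−z²)/2L = -0.0347
  γ=atan2(-0.4264,0.0782)=-1.3894;  ψ=arccos(-0.0801)=1.6510;  θ1=γ+ψ≈0.2616
rotate P by −φ2: (-0.0891, -0.0546, -0.4264)
  e−x'=0.2591;  (l²−L²−(e−x')²−y'²−z²)/2L = -0.2398
  θ2 = atan2(B,A) + arccos(C/0.4990) = 1.0473
φ3=240.0° → target in arm frame (-0.0027, 0.1045)
  e−x'=0.1727;  (l²−L²−(e−x')²−y'²−z²)/2L = -0.1418
  θ3 = atan2(B,A) + arccos(C/0.4600) = 0.6982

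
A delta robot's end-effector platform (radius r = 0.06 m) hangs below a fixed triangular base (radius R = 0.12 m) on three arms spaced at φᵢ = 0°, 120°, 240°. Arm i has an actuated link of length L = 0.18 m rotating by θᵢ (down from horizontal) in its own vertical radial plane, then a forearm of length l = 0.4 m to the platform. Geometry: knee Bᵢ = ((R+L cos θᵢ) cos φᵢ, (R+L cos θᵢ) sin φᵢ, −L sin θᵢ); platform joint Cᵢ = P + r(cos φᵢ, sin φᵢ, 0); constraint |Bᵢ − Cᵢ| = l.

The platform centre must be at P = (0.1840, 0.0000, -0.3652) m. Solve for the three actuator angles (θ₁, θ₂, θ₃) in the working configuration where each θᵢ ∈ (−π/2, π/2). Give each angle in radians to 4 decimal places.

θ₁ = -0.1744, θ₂ = 0.7854, θ₃ = 0.7854

rotate P by −φ1: (0.1840, 0.0000, -0.3652)
  e−x'=-0.1240;  (l²−L²−(e−x')²−y'²−z²)/2L = -0.0587
  θ1 = atan2(B,A) + arccos(C/0.3857) = -0.1744
arm 2 (φ=120.0°): x'=-0.0920, y'=-0.1593
  e−x'=0.1520;  (l²−L²−(e−x')²−y'²−z²)/2L = -0.1507
  √(A²+B²)=0.3956;  θ2 = -1.1764+1.9618 ≈ 0.7854
arm 3 (φ=240.0°): x'=-0.0920, y'=0.1593
  A=0.1520, B=-0.3652, C=(l²−L²−A²−y'²−z²)/(2L)=-0.1507
  θ3 = atan2(B,A) + arccos(C/0.3956) = 0.7854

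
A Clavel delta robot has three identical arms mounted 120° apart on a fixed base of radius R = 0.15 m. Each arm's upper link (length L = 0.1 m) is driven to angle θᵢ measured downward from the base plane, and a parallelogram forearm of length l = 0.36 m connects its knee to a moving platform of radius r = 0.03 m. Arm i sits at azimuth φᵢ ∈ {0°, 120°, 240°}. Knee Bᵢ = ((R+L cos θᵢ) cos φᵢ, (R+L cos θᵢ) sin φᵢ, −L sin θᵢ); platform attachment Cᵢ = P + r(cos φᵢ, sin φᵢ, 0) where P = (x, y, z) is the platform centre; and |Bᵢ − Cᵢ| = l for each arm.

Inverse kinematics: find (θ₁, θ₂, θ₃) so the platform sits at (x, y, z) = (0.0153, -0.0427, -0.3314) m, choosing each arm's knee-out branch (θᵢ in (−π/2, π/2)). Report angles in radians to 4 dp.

θ₁ = 0.3493, θ₂ = 0.6983, θ₃ = 0.2619

rotate P by −φ1: (0.0153, -0.0427, -0.3314)
  A=0.1047, B=-0.3314, C=(l²−L²−A²−y'²−z²)/(2L)=-0.0151
  θ1 = atan2(B,A) + arccos(C/0.3475) = 0.3493
rotate P by −φ2: (-0.0446, 0.0081, -0.3314)
  A=0.1646, B=-0.3314, C=(l²−L²−A²−y'²−z²)/(2L)=-0.0870
  √(A²+B²)=0.3700;  θ2 = -1.1097+1.8081 ≈ 0.6983
rotate P by −φ3: (0.0293, 0.0346, -0.3314)
  A=0.0907, B=-0.3314, C=(l²−L²−A²−y'²−z²)/(2L)=0.0018
  γ=atan2(-0.3314,0.0907)=-1.3037;  ψ=arccos(0.0052)=1.5656;  θ3=γ+ψ≈0.2619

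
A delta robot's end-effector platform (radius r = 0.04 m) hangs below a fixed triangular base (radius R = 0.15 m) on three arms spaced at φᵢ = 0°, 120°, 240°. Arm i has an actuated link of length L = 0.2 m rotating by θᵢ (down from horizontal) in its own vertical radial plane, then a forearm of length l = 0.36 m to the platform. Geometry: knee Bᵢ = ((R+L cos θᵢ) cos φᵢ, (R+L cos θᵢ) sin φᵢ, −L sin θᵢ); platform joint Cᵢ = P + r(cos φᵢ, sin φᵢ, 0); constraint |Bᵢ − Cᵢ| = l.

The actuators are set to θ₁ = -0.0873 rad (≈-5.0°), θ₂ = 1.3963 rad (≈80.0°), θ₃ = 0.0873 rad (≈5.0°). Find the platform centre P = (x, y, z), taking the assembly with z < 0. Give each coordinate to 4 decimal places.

centre 1 = (0.3092·cos0.0°, 0.3092·sin0.0°, 0.0174) = (0.3092, 0.0000, 0.0174)
φ2=120.0°: virtual centre (-0.0724, 0.1253, -0.1970), radius l
φ3=240.0°: virtual centre (-0.1546, -0.2678, -0.0174), radius l
subtract pairs → two planes through P
[-0.7632 0.2507 -0.4288]·P = -0.0362;  [-0.9277 -0.5356 -0.0698]·P = 0.0000
det = 0.6413;  x = 0.0302+-0.3854z,  y = -0.0524+0.5373z
quadratic in z: (1.4372)z²+(0.1239)z+(-0.0487)=0, √Δ=0.5435 → z ∈ {-0.2322, 0.1460}; z = -0.2322 (taking z<0)
x = 0.1197, y = -0.1771

(0.1197, -0.1771, -0.2322)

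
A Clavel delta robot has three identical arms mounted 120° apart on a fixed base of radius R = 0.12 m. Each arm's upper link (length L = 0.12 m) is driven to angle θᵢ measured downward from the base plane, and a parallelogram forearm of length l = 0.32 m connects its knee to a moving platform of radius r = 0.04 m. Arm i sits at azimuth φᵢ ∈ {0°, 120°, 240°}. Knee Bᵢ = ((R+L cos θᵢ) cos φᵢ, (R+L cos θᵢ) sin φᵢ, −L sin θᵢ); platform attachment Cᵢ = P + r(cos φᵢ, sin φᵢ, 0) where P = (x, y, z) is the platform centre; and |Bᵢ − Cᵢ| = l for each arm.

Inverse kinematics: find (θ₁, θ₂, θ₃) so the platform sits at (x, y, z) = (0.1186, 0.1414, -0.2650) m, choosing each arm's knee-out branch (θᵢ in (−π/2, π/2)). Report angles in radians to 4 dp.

arm 1 (φ=0.0°): x'=0.1186, y'=0.1414
  e−x'=-0.0386;  (l²−L²−(e−x')²−y'²−z²)/2L = -0.0155
  γ=atan2(-0.2650,-0.0386)=-1.7154;  ψ=arccos(-0.0577)=1.6285;  θ1=γ+ψ≈-0.0869
arm 2 (φ=120.0°): x'=0.0632, y'=-0.1734
  A cos θ + B sin θ = C:  0.0168·cos θ + -0.2650·sin θ = -0.0524
  θ2 = atan2(B,A) + arccos(C/0.2655) = 0.2622
arm 3 (φ=240.0°): x'=-0.1818, y'=0.0320
  A=0.2618, B=-0.2650, C=(l²−L²−A²−y'²−z²)/(2L)=-0.2157
  √(A²+B²)=0.3725;  θ3 = -0.7916+2.1884 ≈ 1.3968

θ₁ = -0.0869, θ₂ = 0.2622, θ₃ = 1.3968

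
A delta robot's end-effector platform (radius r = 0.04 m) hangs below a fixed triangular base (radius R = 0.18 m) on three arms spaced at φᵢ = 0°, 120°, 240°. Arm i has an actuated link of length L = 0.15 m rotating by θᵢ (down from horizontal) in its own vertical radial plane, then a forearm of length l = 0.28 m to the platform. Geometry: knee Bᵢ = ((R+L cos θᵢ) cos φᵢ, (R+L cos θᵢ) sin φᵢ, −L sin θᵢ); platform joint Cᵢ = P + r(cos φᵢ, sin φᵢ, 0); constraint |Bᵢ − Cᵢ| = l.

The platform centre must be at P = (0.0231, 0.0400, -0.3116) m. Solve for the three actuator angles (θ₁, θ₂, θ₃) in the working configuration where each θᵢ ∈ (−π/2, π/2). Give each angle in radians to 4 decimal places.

θ₁ = 0.9599, θ₂ = 0.9600, θ₃ = 1.3093

rotate P by −φ1: (0.0231, 0.0400, -0.3116)
  e−x'=0.1169;  (l²−L²−(e−x')²−y'²−z²)/2L = -0.1882
  γ=atan2(-0.3116,0.1169)=-1.2119;  ψ=arccos(-0.5655)=2.1718;  θ1=γ+ψ≈0.9599
φ2=120.0° → target in arm frame (0.0231, -0.0400)
  A=0.1169, B=-0.3116, C=(l²−L²−A²−y'²−z²)/(2L)=-0.1882
  θ2 = atan2(B,A) + arccos(C/0.3328) = 0.9600
rotate P by −φ3: (-0.0462, 0.0000, -0.3116)
  A cos θ + B sin θ = C:  0.1862·cos θ + -0.3116·sin θ = -0.2529
  θ3 = atan2(B,A) + arccos(C/0.3630) = 1.3093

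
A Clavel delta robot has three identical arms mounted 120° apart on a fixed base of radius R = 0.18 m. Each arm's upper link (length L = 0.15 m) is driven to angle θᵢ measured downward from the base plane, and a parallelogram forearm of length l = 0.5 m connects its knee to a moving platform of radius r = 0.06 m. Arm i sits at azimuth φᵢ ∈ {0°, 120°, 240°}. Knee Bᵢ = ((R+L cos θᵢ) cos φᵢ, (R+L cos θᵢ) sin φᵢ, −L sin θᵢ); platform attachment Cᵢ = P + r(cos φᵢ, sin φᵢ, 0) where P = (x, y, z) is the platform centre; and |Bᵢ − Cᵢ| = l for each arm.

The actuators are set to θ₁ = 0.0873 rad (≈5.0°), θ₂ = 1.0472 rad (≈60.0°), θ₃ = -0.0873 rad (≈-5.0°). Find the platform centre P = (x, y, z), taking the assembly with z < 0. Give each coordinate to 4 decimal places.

φ1=0.0°: virtual centre (0.2694, 0.0000, -0.0131), radius l
centre 2 = (0.1950·cos120.0°, 0.1950·sin120.0°, -0.1299) = (-0.0975, 0.1689, -0.1299)
centre 3 = (0.2694·cos240.0°, 0.2694·sin240.0°, 0.0131) = (-0.1347, -0.2333, 0.0131)
eliminate P² terms by subtracting sphere 1 from 2 and 3
plane₁₂: -0.7339x+0.3377y+-0.2337z = -0.0179
Cramer: x(z) = 0.0135-0.1485z;  y(z) = -0.0235+0.3692z
quadratic in z: (1.1584)z²+(0.0848)z+(-0.1838)=0, √Δ=0.9267 → z ∈ {-0.4366, 0.3634}; z = -0.4366 (taking z<0)
x = 0.0784, y = -0.1847

(0.0784, -0.1847, -0.4366)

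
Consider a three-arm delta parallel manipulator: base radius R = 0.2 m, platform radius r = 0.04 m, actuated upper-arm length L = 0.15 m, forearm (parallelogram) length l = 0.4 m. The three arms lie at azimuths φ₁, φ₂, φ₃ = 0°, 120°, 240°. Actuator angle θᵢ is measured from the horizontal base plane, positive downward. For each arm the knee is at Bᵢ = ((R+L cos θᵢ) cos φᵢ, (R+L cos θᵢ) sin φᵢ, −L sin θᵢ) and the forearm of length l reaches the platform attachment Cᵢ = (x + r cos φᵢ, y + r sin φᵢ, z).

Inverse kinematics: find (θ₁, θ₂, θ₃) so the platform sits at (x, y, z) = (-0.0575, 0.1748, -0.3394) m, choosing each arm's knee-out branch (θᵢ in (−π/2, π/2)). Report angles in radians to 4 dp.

θ₁ = 1.0472, θ₂ = -0.2615, θ₃ = 1.3089

arm 1 (φ=0.0°): x'=-0.0575, y'=0.1748
  A cos θ + B sin θ = C:  0.2175·cos θ + -0.3394·sin θ = -0.1852
  √(A²+B²)=0.4031;  θ1 = -1.0009+2.0481 ≈ 1.0472
φ2=120.0° → target in arm frame (0.1801, -0.0376)
  A=-0.0201, B=-0.3394, C=(l²−L²−A²−y'²−z²)/(2L)=0.0683
  θ2 = atan2(B,A) + arccos(C/0.3400) = -0.2615
rotate P by −φ3: (-0.1226, -0.1372, -0.3394)
  e−x'=0.2826;  (l²−L²−(e−x')²−y'²−z²)/2L = -0.2547
  γ=atan2(-0.3394,0.2826)=-0.8764;  ψ=arccos(-0.5766)=2.1853;  θ3=γ+ψ≈1.3089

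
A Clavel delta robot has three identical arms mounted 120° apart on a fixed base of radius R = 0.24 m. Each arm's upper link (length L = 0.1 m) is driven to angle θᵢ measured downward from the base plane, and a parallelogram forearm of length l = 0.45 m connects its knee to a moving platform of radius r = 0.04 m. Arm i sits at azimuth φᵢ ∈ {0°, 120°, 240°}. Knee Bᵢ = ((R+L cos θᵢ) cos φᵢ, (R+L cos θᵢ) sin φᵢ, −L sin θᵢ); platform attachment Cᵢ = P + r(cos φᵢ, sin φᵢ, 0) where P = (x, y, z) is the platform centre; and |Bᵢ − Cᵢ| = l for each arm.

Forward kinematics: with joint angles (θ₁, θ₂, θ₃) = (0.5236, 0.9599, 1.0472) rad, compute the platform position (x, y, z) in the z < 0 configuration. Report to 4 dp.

(0.0519, 0.0084, -0.4339)

φ1=0.0°: virtual centre (0.2866, 0.0000, -0.0500), radius l
φ2=120.0°: virtual centre (-0.1287, 0.2229, -0.0819), radius l
φ3=240.0°: virtual centre (-0.1250, -0.2165, -0.0866), radius l
eliminate P² terms by subtracting sphere 1 from 2 and 3
linear system: -0.8306x+0.4458y = -0.0117−-0.0638z; -0.8232x+-0.4330y = -0.0146−-0.0732z
det = 0.7266;  x = 0.0160+-0.0829z,  y = 0.0035+-0.0114z
sphere 1 gives Az²+Bz+C=0 with A=1.0070, B=0.1448, C=-0.1267;  B²−4AC=0.5315;  roots -0.4339, 0.2901;  negative root z = -0.4339
x = 0.0519, y = 0.0084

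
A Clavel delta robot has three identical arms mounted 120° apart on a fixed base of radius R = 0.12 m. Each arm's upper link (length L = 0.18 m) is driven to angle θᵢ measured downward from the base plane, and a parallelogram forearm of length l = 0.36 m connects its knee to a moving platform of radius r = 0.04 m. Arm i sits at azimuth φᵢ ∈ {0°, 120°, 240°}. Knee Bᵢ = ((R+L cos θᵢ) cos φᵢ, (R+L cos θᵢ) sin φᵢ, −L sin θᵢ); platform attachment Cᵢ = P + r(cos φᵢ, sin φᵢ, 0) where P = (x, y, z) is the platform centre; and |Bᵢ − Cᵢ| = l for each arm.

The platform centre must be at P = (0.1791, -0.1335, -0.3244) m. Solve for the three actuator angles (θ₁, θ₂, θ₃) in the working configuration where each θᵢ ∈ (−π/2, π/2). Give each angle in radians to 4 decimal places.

arm 1 (φ=0.0°): x'=0.1791, y'=-0.1335
  A cos θ + B sin θ = C:  -0.0991·cos θ + -0.3244·sin θ = -0.0991
  γ=atan2(-0.3244,-0.0991)=-1.8673;  ψ=arccos(-0.2922)=1.8673;  θ1=γ+ψ≈0.0000
arm 2 (φ=120.0°): x'=-0.2052, y'=-0.0884
  A=0.2852, B=-0.3244, C=(l²−L²−A²−y'²−z²)/(2L)=-0.2699
  θ2 = atan2(B,A) + arccos(C/0.4319) = 1.3961
φ3=240.0° → target in arm frame (0.0261, 0.2219)
  A cos θ + B sin θ = C:  0.0539·cos θ + -0.3244·sin θ = -0.1671
  γ=atan2(-0.3244,0.0539)=-1.4060;  ψ=arccos(-0.5082)=2.1039;  θ3=γ+ψ≈0.6978

θ₁ = 0.0000, θ₂ = 1.3961, θ₃ = 0.6978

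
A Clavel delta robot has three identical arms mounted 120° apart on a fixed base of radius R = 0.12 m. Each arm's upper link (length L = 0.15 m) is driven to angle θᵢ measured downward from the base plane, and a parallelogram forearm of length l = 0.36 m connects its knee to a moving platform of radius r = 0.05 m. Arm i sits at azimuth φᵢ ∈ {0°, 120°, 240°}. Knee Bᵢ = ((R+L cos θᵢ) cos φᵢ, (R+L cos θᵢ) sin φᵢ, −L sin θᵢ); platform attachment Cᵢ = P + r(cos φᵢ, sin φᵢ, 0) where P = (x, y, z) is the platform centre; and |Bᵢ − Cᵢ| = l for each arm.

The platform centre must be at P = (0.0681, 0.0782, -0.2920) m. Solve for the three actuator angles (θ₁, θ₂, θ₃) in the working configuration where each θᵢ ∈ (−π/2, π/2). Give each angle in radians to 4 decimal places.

arm 1 (φ=0.0°): x'=0.0681, y'=0.0782
  A=0.0019, B=-0.2920, C=(l²−L²−A²−y'²−z²)/(2L)=0.0524
  √(A²+B²)=0.2920;  θ1 = -1.5643+1.3904 ≈ -0.1739
rotate P by −φ2: (0.0337, -0.0981, -0.2920)
  A cos θ + B sin θ = C:  0.0363·cos θ + -0.2920·sin θ = 0.0363
  θ2 = atan2(B,A) + arccos(C/0.2943) = 0.0000
arm 3 (φ=240.0°): x'=-0.1018, y'=0.0199
  e−x'=0.1718;  (l²−L²−(e−x')²−y'²−z²)/2L = -0.0269
  √(A²+B²)=0.3388;  θ3 = -1.0391+1.6502 ≈ 0.6112

θ₁ = -0.1739, θ₂ = 0.0000, θ₃ = 0.6112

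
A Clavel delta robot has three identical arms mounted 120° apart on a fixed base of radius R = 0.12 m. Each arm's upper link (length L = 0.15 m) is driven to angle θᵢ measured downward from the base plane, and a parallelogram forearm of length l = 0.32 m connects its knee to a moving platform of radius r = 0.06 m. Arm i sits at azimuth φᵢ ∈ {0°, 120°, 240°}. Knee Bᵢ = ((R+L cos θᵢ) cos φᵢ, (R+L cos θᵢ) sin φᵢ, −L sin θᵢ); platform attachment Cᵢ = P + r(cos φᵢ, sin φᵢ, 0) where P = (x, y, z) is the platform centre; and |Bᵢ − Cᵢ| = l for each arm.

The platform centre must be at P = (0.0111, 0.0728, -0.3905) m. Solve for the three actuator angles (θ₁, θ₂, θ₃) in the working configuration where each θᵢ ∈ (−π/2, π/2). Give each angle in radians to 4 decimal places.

rotate P by −φ1: (0.0111, 0.0728, -0.3905)
  A cos θ + B sin θ = C:  0.0489·cos θ + -0.3905·sin θ = -0.2676
  θ1 = atan2(B,A) + arccos(C/0.3935) = 0.8723
φ2=120.0° → target in arm frame (0.0575, -0.0460)
  e−x'=0.0025;  (l²−L²−(e−x')²−y'²−z²)/2L = -0.2490
  γ=atan2(-0.3905,0.0025)=-1.5644;  ψ=arccos(-0.6377)=2.2624;  θ2=γ+ψ≈0.6980
arm 3 (φ=240.0°): x'=-0.0686, y'=-0.0268
  A cos θ + B sin θ = C:  0.1286·cos θ + -0.3905·sin θ = -0.2995
  γ=atan2(-0.3905,0.1286)=-1.2527;  ψ=arccos(-0.7284)=2.3868;  θ3=γ+ψ≈1.1342

θ₁ = 0.8723, θ₂ = 0.6980, θ₃ = 1.1342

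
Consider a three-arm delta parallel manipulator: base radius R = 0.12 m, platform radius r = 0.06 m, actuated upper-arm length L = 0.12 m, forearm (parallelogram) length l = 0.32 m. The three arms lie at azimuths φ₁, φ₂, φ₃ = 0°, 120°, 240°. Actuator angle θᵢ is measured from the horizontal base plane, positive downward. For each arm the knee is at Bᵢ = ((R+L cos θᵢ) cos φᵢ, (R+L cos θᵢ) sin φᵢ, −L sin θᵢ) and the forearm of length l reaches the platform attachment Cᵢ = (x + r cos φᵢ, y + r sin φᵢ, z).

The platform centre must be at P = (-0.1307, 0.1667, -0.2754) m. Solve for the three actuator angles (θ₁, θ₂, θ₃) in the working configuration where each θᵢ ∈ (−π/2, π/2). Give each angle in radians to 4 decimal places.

arm 1 (φ=0.0°): x'=-0.1307, y'=0.1667
  A=0.1907, B=-0.2754, C=(l²−L²−A²−y'²−z²)/(2L)=-0.2167
  √(A²+B²)=0.3350;  θ1 = -0.9652+2.2742 ≈ 1.3090
φ2=120.0° → target in arm frame (0.2097, 0.0298)
  A cos θ + B sin θ = C:  -0.1497·cos θ + -0.2754·sin θ = -0.0465
  γ=atan2(-0.2754,-0.1497)=-2.0687;  ψ=arccos(-0.1482)=1.7196;  θ2=γ+ψ≈-0.3492
φ3=240.0° → target in arm frame (-0.0790, -0.1965)
  A=0.1390, B=-0.2754, C=(l²−L²−A²−y'²−z²)/(2L)=-0.1908
  θ3 = atan2(B,A) + arccos(C/0.3085) = 1.1344

θ₁ = 1.3090, θ₂ = -0.3492, θ₃ = 1.1344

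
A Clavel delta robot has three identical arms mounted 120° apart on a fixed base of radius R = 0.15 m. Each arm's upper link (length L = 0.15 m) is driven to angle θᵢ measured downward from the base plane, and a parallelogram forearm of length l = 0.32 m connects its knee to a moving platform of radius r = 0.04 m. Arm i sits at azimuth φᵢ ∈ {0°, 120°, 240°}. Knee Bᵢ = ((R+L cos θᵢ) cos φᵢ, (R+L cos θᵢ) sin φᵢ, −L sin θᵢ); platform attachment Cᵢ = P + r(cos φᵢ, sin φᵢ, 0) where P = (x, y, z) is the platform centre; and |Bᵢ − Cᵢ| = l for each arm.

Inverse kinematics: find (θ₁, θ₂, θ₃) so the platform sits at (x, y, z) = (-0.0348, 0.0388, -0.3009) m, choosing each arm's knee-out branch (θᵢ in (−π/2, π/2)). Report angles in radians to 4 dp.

φ1=0.0° → target in arm frame (-0.0348, 0.0388)
  A cos θ + B sin θ = C:  0.1448·cos θ + -0.3009·sin θ = -0.1104
  √(A²+B²)=0.3339;  θ1 = -1.1223+1.9077 ≈ 0.7854
arm 2 (φ=120.0°): x'=0.0510, y'=0.0107
  A=0.0590, B=-0.3009, C=(l²−L²−A²−y'²−z²)/(2L)=-0.0475
  γ=atan2(-0.3009,0.0590)=-1.3772;  ψ=arccos(-0.1548)=1.7262;  θ2=γ+ψ≈0.3490
rotate P by −φ3: (-0.0162, -0.0495, -0.3009)
  A=0.1262, B=-0.3009, C=(l²−L²−A²−y'²−z²)/(2L)=-0.0967
  √(A²+B²)=0.3263;  θ3 = -1.1737+1.8718 ≈ 0.6981

θ₁ = 0.7854, θ₂ = 0.3490, θ₃ = 0.6981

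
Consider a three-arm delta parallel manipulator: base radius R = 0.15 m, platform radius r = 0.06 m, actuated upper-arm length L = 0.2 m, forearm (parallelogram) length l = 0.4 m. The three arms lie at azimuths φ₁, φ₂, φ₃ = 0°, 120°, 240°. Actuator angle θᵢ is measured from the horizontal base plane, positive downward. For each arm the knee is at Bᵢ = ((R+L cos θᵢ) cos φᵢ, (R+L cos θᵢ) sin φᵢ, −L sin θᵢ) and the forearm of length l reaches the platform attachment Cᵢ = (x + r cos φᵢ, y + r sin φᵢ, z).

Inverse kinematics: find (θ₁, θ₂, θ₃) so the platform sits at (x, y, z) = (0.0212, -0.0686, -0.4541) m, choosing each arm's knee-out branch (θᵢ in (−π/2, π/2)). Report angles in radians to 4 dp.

φ1=0.0° → target in arm frame (0.0212, -0.0686)
  e−x'=0.0688;  (l²−L²−(e−x')²−y'²−z²)/2L = -0.2391
  γ=atan2(-0.4541,0.0688)=-1.4204;  ψ=arccos(-0.5206)=2.1184;  θ1=γ+ψ≈0.6980
φ2=120.0° → target in arm frame (-0.0700, 0.0159)
  e−x'=0.1600;  (l²−L²−(e−x')²−y'²−z²)/2L = -0.2802
  γ=atan2(-0.4541,0.1600)=-1.2320;  ψ=arccos(-0.5819)=2.1918;  θ2=γ+ψ≈0.9598
arm 3 (φ=240.0°): x'=0.0488, y'=0.0527
  e−x'=0.0412;  (l²−L²−(e−x')²−y'²−z²)/2L = -0.2267
  √(A²+B²)=0.4560;  θ3 = -1.4803+2.0911 ≈ 0.6108

θ₁ = 0.6980, θ₂ = 0.9598, θ₃ = 0.6108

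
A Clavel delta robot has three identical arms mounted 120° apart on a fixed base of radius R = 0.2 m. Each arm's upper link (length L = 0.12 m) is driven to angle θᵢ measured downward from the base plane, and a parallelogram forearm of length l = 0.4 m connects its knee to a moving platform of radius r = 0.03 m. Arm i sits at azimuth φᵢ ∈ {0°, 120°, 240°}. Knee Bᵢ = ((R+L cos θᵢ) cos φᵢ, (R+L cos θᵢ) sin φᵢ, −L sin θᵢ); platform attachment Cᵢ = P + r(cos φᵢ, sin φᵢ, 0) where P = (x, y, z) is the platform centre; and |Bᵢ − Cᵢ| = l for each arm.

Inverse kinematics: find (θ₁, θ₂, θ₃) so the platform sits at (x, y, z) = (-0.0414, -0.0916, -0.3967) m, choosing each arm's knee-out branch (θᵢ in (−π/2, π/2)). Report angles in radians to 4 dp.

arm 1 (φ=0.0°): x'=-0.0414, y'=-0.0916
  e−x'=0.2114;  (l²−L²−(e−x')²−y'²−z²)/2L = -0.2702
  θ1 = atan2(B,A) + arccos(C/0.4495) = 1.1345
rotate P by −φ2: (-0.0586, 0.0817, -0.3967)
  e−x'=0.2286;  (l²−L²−(e−x')²−y'²−z²)/2L = -0.2946
  θ2 = atan2(B,A) + arccos(C/0.4579) = 1.2218
φ3=240.0° → target in arm frame (0.1000, 0.0099)
  A=0.0700, B=-0.3967, C=(l²−L²−A²−y'²−z²)/(2L)=-0.0699
  γ=atan2(-0.3967,0.0700)=-1.3962;  ψ=arccos(-0.1734)=1.7451;  θ3=γ+ψ≈0.3489

θ₁ = 1.1345, θ₂ = 1.2218, θ₃ = 0.3489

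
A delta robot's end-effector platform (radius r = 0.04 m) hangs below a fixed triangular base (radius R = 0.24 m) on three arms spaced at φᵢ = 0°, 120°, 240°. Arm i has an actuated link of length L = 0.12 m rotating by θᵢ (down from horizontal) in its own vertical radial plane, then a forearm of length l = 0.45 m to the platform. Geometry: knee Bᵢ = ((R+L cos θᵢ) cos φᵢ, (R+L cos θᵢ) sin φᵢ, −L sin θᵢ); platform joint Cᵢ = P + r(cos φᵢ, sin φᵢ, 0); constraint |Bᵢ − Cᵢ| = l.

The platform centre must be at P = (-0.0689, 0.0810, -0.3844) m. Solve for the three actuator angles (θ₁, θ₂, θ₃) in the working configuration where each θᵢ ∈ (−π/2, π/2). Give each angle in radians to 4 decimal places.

arm 1 (φ=0.0°): x'=-0.0689, y'=0.0810
  e−x'=0.2689;  (l²−L²−(e−x')²−y'²−z²)/2L = -0.1605
  γ=atan2(-0.3844,0.2689)=-0.9604;  ψ=arccos(-0.3422)=1.9201;  θ1=γ+ψ≈0.9597
rotate P by −φ2: (0.1046, 0.0192, -0.3844)
  A cos θ + B sin θ = C:  0.0954·cos θ + -0.3844·sin θ = 0.1286
  √(A²+B²)=0.3961;  θ2 = -1.3275+1.2401 ≈ -0.0875
rotate P by −φ3: (-0.0357, -0.1002, -0.3844)
  e−x'=0.2357;  (l²−L²−(e−x')²−y'²−z²)/2L = -0.1052
  √(A²+B²)=0.4509;  θ3 = -1.0208+1.8063 ≈ 0.7855

θ₁ = 0.9597, θ₂ = -0.0875, θ₃ = 0.7855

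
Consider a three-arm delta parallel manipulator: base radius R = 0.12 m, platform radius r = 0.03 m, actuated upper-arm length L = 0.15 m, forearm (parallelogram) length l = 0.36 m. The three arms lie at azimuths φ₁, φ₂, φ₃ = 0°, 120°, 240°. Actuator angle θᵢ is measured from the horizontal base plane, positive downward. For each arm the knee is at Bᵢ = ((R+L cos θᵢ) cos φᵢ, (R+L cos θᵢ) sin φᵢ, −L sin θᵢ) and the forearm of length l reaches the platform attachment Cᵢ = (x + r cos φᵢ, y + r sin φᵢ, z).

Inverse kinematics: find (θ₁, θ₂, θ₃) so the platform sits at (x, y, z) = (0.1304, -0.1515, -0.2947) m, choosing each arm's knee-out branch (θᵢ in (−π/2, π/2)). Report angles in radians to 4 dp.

arm 1 (φ=0.0°): x'=0.1304, y'=-0.1515
  e−x'=-0.0404;  (l²−L²−(e−x')²−y'²−z²)/2L = -0.0144
  θ1 = atan2(B,A) + arccos(C/0.2975) = -0.0877
arm 2 (φ=120.0°): x'=-0.1964, y'=-0.0372
  e−x'=0.2864;  (l²−L²−(e−x')²−y'²−z²)/2L = -0.2105
  θ2 = atan2(B,A) + arccos(C/0.4109) = 1.3090
arm 3 (φ=240.0°): x'=0.0660, y'=0.1887
  A cos θ + B sin θ = C:  0.0240·cos θ + -0.2947·sin θ = -0.0531
  √(A²+B²)=0.2957;  θ3 = -1.4895+1.7513 ≈ 0.2617

θ₁ = -0.0877, θ₂ = 1.3090, θ₃ = 0.2617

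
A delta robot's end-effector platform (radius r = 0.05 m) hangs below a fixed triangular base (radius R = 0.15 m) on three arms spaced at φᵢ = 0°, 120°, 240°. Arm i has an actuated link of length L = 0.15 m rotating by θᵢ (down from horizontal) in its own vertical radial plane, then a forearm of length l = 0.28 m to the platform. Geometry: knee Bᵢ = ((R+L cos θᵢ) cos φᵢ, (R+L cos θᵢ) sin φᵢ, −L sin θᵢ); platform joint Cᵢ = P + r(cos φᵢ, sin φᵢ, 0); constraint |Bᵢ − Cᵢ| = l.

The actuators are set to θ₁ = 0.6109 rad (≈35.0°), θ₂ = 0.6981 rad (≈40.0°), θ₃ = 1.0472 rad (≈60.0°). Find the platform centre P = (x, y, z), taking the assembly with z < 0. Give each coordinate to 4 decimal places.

(0.0355, 0.0427, -0.2897)

φ1=0.0°: virtual centre (0.2229, 0.0000, -0.0860), radius l
φ2=120.0°: virtual centre (-0.1075, 0.1861, -0.0964), radius l
φ3=240.0°: virtual centre (-0.0875, -0.1516, -0.1299), radius l
subtract pairs → two planes through P
[-0.6606 0.3722 -0.0207]·P = -0.0016;  [-0.6207 -0.3031 -0.0877]·P = -0.0096
det = 0.4313;  x = 0.0094+-0.0903z,  y = 0.0124+-0.1045z
quadratic in z: (1.0191)z²+(0.2080)z+(-0.0253)=0, √Δ=0.3825 → z ∈ {-0.2897, 0.0856}; z = -0.2897 (taking z<0)
x = 0.0355, y = 0.0427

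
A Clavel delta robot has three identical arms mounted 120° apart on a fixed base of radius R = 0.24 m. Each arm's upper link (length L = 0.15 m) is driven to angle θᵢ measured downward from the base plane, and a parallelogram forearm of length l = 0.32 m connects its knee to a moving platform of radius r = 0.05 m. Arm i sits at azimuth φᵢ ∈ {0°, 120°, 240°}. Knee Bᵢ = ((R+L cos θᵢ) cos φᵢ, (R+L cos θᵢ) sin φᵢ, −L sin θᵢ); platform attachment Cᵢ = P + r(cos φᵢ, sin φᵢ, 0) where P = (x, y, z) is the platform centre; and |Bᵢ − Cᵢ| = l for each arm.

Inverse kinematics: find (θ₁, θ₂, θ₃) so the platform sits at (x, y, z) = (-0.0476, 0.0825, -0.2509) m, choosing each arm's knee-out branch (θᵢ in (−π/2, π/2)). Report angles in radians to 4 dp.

θ₁ = 1.2213, θ₂ = 0.2619, θ₃ = 1.2215

φ1=0.0° → target in arm frame (-0.0476, 0.0825)
  A cos θ + B sin θ = C:  0.2376·cos θ + -0.2509·sin θ = -0.1544
  θ1 = atan2(B,A) + arccos(C/0.3455) = 1.2213
rotate P by −φ2: (0.0952, 0.0000, -0.2509)
  A=0.0948, B=-0.2509, C=(l²−L²−A²−y'²−z²)/(2L)=0.0266
  γ=atan2(-0.2509,0.0948)=-1.2097;  ψ=arccos(0.0991)=1.4716;  θ2=γ+ψ≈0.2619
arm 3 (φ=240.0°): x'=-0.0476, y'=-0.0825
  A cos θ + B sin θ = C:  0.2376·cos θ + -0.2509·sin θ = -0.1544
  θ3 = atan2(B,A) + arccos(C/0.3456) = 1.2215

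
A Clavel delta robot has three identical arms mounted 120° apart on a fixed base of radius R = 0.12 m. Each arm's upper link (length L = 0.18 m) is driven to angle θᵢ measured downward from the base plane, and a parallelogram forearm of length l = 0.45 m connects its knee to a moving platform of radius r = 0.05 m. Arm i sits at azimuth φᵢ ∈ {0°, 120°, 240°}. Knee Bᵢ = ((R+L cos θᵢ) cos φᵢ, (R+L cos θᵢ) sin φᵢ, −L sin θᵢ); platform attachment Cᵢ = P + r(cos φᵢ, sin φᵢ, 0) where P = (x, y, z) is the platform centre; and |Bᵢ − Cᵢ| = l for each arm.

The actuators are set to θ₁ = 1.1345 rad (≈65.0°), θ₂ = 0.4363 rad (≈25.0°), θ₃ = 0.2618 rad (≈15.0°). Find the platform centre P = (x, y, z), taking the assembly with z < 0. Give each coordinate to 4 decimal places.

(-0.1974, -0.0315, -0.4522)

O1 = (0.1461·cos0.0°, 0.1461·sin0.0°, -0.1631) = (0.1461, 0.0000, -0.1631)
φ2=120.0°: virtual centre (-0.1166, 0.2019, -0.0761), radius l
φ3=240.0°: virtual centre (-0.1219, -0.2112, -0.0466), radius l
subtract pairs → two planes through P
plane₁₂: -0.5253x+0.4038y+0.1741z = 0.0122
det = 0.4383;  x = -0.0244+0.3826z,  y = -0.0015+0.0664z
quadratic in z: (1.1508)z²+(0.1957)z+(-0.1468)=0, √Δ=0.8451 → z ∈ {-0.4522, 0.2822}; z = -0.4522 (taking z<0)
x = -0.1974, y = -0.0315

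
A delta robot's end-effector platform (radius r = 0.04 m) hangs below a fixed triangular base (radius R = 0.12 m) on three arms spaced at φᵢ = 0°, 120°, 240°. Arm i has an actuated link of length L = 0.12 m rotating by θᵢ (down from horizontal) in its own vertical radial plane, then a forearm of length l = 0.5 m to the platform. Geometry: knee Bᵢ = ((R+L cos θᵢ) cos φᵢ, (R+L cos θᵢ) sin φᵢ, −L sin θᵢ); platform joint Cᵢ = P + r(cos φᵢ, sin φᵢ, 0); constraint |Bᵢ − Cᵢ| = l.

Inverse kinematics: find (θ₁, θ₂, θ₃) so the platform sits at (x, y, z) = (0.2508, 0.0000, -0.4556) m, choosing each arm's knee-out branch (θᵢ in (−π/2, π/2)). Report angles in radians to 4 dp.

θ₁ = -0.3489, θ₂ = 0.9603, θ₃ = 0.9603

arm 1 (φ=0.0°): x'=0.2508, y'=0.0000
  A cos θ + B sin θ = C:  -0.1708·cos θ + -0.4556·sin θ = -0.0048
  γ=atan2(-0.4556,-0.1708)=-1.9295;  ψ=arccos(-0.0098)=1.5806;  θ1=γ+ψ≈-0.3489
φ2=120.0° → target in arm frame (-0.1254, -0.2172)
  A=0.2054, B=-0.4556, C=(l²−L²−A²−y'²−z²)/(2L)=-0.2556
  θ2 = atan2(B,A) + arccos(C/0.4998) = 0.9603
φ3=240.0° → target in arm frame (-0.1254, 0.2172)
  A=0.2054, B=-0.4556, C=(l²−L²−A²−y'²−z²)/(2L)=-0.2556
  γ=atan2(-0.4556,0.2054)=-1.1472;  ψ=arccos(-0.5114)=2.1076;  θ3=γ+ψ≈0.9603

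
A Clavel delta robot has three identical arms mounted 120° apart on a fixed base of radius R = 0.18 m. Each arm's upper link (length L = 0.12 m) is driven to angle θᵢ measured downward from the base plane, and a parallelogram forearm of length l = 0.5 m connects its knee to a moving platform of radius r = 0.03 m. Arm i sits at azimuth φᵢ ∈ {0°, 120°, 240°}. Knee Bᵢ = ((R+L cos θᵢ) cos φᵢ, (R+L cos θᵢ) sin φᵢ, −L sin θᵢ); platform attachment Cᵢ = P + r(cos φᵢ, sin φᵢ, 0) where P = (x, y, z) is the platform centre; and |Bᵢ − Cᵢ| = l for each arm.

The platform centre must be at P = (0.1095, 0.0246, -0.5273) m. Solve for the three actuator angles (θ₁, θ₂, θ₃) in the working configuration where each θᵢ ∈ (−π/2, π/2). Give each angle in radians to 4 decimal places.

θ₁ = 0.4365, θ₂ = 1.0471, θ₃ = 1.2217

arm 1 (φ=0.0°): x'=0.1095, y'=0.0246
  e−x'=0.0405;  (l²−L²−(e−x')²−y'²−z²)/2L = -0.1862
  γ=atan2(-0.5273,0.0405)=-1.4941;  ψ=arccos(-0.3521)=1.9306;  θ1=γ+ψ≈0.4365
arm 2 (φ=120.0°): x'=-0.0334, y'=-0.1071
  e−x'=0.1834;  (l²−L²−(e−x')²−y'²−z²)/2L = -0.3649
  γ=atan2(-0.5273,0.1834)=-1.2360;  ψ=arccos(-0.6536)=2.2831;  θ2=γ+ψ≈1.0471
arm 3 (φ=240.0°): x'=-0.0761, y'=0.0825
  A=0.2261, B=-0.5273, C=(l²−L²−A²−y'²−z²)/(2L)=-0.4182
  θ3 = atan2(B,A) + arccos(C/0.5737) = 1.2217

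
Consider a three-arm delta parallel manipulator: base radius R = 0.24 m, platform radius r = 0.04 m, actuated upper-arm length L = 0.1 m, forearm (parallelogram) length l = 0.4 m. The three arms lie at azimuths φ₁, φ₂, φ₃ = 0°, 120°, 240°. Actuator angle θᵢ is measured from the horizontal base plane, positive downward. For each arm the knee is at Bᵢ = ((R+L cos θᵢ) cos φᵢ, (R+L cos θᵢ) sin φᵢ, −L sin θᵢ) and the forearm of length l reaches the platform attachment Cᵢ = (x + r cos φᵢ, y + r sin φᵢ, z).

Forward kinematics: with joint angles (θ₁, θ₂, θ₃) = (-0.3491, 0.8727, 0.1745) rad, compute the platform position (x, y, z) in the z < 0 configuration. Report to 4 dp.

(0.0611, -0.0511, -0.2870)

centre 1 = (0.2940·cos0.0°, 0.2940·sin0.0°, 0.0342) = (0.2940, 0.0000, 0.0342)
centre 2 = (0.2643·cos120.0°, 0.2643·sin120.0°, -0.0766) = (-0.1321, 0.2289, -0.0766)
φ3=240.0°: virtual centre (-0.1492, -0.2585, -0.0174), radius l
subtract pairs → two planes through P
linear system: -0.8522x+0.4577y = -0.0119−-0.2216z; -0.8864x+-0.5170y = 0.0018−-0.1031z
Cramer: x(z) = 0.0063-0.1912z;  y(z) = -0.0143+0.1283z
quadratic in z: (1.0530)z²+(0.0379)z+(-0.0759)=0, √Δ=0.5665 → z ∈ {-0.2870, 0.2510}; z = -0.2870 (taking z<0)
x = 0.0611, y = -0.0511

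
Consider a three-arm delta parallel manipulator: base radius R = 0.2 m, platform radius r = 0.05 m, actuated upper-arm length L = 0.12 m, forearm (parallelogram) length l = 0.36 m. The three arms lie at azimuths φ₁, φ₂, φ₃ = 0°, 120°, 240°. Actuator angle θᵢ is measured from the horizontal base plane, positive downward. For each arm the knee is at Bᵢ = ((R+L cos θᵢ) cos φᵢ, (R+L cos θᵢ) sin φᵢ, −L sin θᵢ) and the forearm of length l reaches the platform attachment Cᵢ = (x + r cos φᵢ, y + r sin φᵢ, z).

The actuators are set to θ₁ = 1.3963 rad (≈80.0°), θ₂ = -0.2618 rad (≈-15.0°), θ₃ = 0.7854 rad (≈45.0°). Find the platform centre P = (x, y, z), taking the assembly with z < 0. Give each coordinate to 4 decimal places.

arm 1 at φ=0.0°: e+L cos θ1 = 0.1708;  O1 = (0.1708, 0.0000, -0.1182)
φ2=120.0°: virtual centre (-0.1330, 0.2303, 0.0311), radius l
arm 3 at φ=240.0°: e+L cos θ3 = 0.2349;  O3 = (-0.1174, -0.2034, -0.0849)
subtract pairs → two planes through P
linear system: -0.6076x+0.4606y = 0.0285−0.2985z; -0.5765x+-0.4068y = 0.0192−0.0666z
det = 0.5127;  x = -0.0399+0.2967z,  y = 0.0093+-0.2567z
quadratic in z: (1.1539)z²+(0.1065)z+(-0.0711)=0, √Δ=0.5829 → z ∈ {-0.2987, 0.2064}; z = -0.2987 (taking z<0)
x = -0.1285, y = 0.0860

(-0.1285, 0.0860, -0.2987)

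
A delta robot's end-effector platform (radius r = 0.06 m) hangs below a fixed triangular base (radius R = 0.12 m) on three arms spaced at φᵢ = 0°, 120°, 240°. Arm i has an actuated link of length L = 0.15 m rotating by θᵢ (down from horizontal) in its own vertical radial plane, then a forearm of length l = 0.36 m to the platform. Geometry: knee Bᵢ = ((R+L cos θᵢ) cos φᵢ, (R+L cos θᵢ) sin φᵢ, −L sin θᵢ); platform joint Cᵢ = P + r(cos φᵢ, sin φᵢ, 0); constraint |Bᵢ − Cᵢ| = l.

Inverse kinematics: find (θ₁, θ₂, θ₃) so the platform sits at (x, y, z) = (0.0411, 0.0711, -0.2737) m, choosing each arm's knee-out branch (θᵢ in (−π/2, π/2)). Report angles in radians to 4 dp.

arm 1 (φ=0.0°): x'=0.0411, y'=0.0711
  e−x'=0.0189;  (l²−L²−(e−x')²−y'²−z²)/2L = 0.0893
  √(A²+B²)=0.2744;  θ1 = -1.5019+1.2394 ≈ -0.2624
rotate P by −φ2: (0.0410, -0.0711, -0.2737)
  e−x'=0.0190;  (l²−L²−(e−x')²−y'²−z²)/2L = 0.0892
  √(A²+B²)=0.2744;  θ2 = -1.5016+1.2396 ≈ -0.2620
arm 3 (φ=240.0°): x'=-0.0821, y'=0.0000
  e−x'=0.1421;  (l²−L²−(e−x')²−y'²−z²)/2L = 0.0400
  θ3 = atan2(B,A) + arccos(C/0.3084) = 0.3490

θ₁ = -0.2624, θ₂ = -0.2620, θ₃ = 0.3490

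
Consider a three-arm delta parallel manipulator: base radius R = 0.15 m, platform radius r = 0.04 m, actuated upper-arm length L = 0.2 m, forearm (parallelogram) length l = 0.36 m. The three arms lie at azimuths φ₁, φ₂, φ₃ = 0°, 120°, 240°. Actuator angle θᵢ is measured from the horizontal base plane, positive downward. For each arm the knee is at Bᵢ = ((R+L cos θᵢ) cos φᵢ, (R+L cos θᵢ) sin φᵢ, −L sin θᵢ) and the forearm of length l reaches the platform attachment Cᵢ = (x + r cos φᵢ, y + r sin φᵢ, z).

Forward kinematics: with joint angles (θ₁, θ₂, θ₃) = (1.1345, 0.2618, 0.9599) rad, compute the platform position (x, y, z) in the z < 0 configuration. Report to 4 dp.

arm 1 at φ=0.0°: e+L cos θ1 = 0.1945;  centre 1 = (0.1945, 0.0000, -0.1813)
centre 2 = (0.3032·cos120.0°, 0.3032·sin120.0°, -0.0518) = (-0.1516, 0.2626, -0.0518)
φ3=240.0°: virtual centre (-0.1124, -0.1946, -0.1638), radius l
|centre ₂|²−|centre ₁|² = 0.0239;  |centre ₃|²−|centre ₁|² = 0.0066
plane₁₂: -0.6922x+0.5251y+0.2590z = 0.0239
Cramer: x(z) = -0.0216+0.2013z;  y(z) = 0.0170-0.2278z
sphere 1 gives Az²+Bz+C=0 with A=1.0924, B=0.2677, C=-0.0497;  B²−4AC=0.2890;  roots -0.3686, 0.1235;  negative root z = -0.3686
x = -0.0958, y = 0.1010

(-0.0958, 0.1010, -0.3686)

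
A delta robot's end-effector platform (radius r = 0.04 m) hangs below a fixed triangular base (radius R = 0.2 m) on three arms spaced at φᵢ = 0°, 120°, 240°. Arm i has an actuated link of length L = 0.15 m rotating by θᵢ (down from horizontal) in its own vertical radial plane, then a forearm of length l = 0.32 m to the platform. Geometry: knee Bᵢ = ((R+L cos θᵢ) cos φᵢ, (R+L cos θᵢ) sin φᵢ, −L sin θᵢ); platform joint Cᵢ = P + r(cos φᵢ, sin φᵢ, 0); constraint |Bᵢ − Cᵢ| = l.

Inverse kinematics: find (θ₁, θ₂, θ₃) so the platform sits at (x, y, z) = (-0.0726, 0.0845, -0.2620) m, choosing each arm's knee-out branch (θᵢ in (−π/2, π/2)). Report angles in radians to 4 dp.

θ₁ = 1.2217, θ₂ = 0.0869, θ₃ = 1.0474

arm 1 (φ=0.0°): x'=-0.0726, y'=0.0845
  e−x'=0.2326;  (l²−L²−(e−x')²−y'²−z²)/2L = -0.1666
  √(A²+B²)=0.3504;  θ1 = -0.8448+2.0664 ≈ 1.2217
arm 2 (φ=120.0°): x'=0.1095, y'=0.0206
  e−x'=0.0505;  (l²−L²−(e−x')²−y'²−z²)/2L = 0.0276
  γ=atan2(-0.2620,0.0505)=-1.3803;  ψ=arccos(0.1034)=1.4672;  θ2=γ+ψ≈0.0869
rotate P by −φ3: (-0.0369, -0.1051, -0.2620)
  e−x'=0.1969;  (l²−L²−(e−x')²−y'²−z²)/2L = -0.1285
  √(A²+B²)=0.3277;  θ3 = -0.9264+1.9738 ≈ 1.0474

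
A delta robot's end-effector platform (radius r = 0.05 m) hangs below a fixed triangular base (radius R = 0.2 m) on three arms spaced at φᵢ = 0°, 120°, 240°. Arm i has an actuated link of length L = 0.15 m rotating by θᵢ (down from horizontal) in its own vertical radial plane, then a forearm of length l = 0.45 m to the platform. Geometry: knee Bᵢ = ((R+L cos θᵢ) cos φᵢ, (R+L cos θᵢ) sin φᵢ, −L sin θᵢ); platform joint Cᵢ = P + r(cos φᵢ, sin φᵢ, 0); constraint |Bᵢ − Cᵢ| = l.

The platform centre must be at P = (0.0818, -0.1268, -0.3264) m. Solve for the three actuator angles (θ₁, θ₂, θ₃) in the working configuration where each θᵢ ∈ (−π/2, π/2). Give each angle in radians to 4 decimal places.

θ₁ = -0.3493, θ₂ = 0.8726, θ₃ = -0.2621

φ1=0.0° → target in arm frame (0.0818, -0.1268)
  A=0.0682, B=-0.3264, C=(l²−L²−A²−y'²−z²)/(2L)=0.1758
  √(A²+B²)=0.3334;  θ1 = -1.3648+1.0155 ≈ -0.3493
arm 2 (φ=120.0°): x'=-0.1507, y'=-0.0074
  A cos θ + B sin θ = C:  0.3007·cos θ + -0.3264·sin θ = -0.0567
  θ2 = atan2(B,A) + arccos(C/0.4438) = 0.8726
arm 3 (φ=240.0°): x'=0.0689, y'=0.1342
  A=0.0811, B=-0.3264, C=(l²−L²−A²−y'²−z²)/(2L)=0.1629
  √(A²+B²)=0.3363;  θ3 = -1.3273+1.0652 ≈ -0.2621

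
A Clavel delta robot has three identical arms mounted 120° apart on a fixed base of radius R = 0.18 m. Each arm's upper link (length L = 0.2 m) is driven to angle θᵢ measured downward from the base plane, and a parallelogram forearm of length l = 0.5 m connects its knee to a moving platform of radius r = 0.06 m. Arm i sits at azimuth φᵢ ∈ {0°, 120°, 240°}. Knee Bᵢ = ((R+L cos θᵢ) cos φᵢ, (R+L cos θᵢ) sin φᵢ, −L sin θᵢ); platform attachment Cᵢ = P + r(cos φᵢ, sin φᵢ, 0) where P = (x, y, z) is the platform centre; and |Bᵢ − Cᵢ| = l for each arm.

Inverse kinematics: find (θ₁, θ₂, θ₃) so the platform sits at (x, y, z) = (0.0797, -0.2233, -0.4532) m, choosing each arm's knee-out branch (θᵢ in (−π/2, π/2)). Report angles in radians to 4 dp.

θ₁ = 0.3492, θ₂ = 1.2215, θ₃ = 0.0872

φ1=0.0° → target in arm frame (0.0797, -0.2233)
  A=0.0403, B=-0.4532, C=(l²−L²−A²−y'²−z²)/(2L)=-0.1172
  √(A²+B²)=0.4550;  θ1 = -1.4821+1.8313 ≈ 0.3492
rotate P by −φ2: (-0.2332, 0.0426, -0.4532)
  e−x'=0.3532;  (l²−L²−(e−x')²−y'²−z²)/2L = -0.3050
  γ=atan2(-0.4532,0.3532)=-0.9087;  ψ=arccos(-0.5307)=2.1303;  θ2=γ+ψ≈1.2215
arm 3 (φ=240.0°): x'=0.1535, y'=0.1807
  A=-0.0335, B=-0.4532, C=(l²−L²−A²−y'²−z²)/(2L)=-0.0729
  γ=atan2(-0.4532,-0.0335)=-1.6447;  ψ=arccos(-0.1604)=1.7319;  θ3=γ+ψ≈0.0872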